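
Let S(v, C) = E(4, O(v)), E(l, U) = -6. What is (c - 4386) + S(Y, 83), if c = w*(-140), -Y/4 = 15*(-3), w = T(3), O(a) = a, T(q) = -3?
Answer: -3972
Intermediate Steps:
w = -3
Y = 180 (Y = -60*(-3) = -4*(-45) = 180)
S(v, C) = -6
c = 420 (c = -3*(-140) = 420)
(c - 4386) + S(Y, 83) = (420 - 4386) - 6 = -3966 - 6 = -3972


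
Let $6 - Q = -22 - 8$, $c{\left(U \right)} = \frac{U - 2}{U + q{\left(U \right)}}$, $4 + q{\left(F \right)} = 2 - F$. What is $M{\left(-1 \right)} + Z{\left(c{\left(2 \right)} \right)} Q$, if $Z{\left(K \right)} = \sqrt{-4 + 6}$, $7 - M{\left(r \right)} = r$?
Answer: $8 + 36 \sqrt{2} \approx 58.912$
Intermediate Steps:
$M{\left(r \right)} = 7 - r$
$q{\left(F \right)} = -2 - F$ ($q{\left(F \right)} = -4 - \left(-2 + F\right) = -2 - F$)
$c{\left(U \right)} = 1 - \frac{U}{2}$ ($c{\left(U \right)} = \frac{U - 2}{U - \left(2 + U\right)} = \frac{-2 + U}{-2} = \left(-2 + U\right) \left(- \frac{1}{2}\right) = 1 - \frac{U}{2}$)
$Q = 36$ ($Q = 6 - \left(-22 - 8\right) = 6 - -30 = 6 + 30 = 36$)
$Z{\left(K \right)} = \sqrt{2}$
$M{\left(-1 \right)} + Z{\left(c{\left(2 \right)} \right)} Q = \left(7 - -1\right) + \sqrt{2} \cdot 36 = \left(7 + 1\right) + 36 \sqrt{2} = 8 + 36 \sqrt{2}$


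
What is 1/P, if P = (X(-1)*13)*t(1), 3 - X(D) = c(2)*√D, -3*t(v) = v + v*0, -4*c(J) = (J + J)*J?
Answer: -9/169 + 6*I/169 ≈ -0.053254 + 0.035503*I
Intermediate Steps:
c(J) = -J²/2 (c(J) = -(J + J)*J/4 = -2*J*J/4 = -J²/2)
t(v) = -v/3 (t(v) = -(v + v*0)/3 = -(v + 0)/3 = -v/3)
X(D) = 3 + 2*√D (X(D) = 3 - (-½*2²)*√D = 3 - (-½*4)*√D = 3 - (-2)*√D = 3 + 2*√D)
P = -13 - 26*I/3 (P = ((3 + 2*√(-1))*13)*(-⅓*1) = ((3 + 2*I)*13)*(-⅓) = (39 + 26*I)*(-⅓) = -13 - 26*I/3 ≈ -13.0 - 8.6667*I)
1/P = 1/(-13 - 26*I/3) = 9*(-13 + 26*I/3)/2197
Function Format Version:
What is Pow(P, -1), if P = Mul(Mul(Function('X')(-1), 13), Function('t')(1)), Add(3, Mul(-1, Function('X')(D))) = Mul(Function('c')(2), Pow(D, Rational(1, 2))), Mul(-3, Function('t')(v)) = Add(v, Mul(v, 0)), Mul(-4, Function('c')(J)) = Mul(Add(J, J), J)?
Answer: Add(Rational(-9, 169), Mul(Rational(6, 169), I)) ≈ Add(-0.053254, Mul(0.035503, I))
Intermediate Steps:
Function('c')(J) = Mul(Rational(-1, 2), Pow(J, 2)) (Function('c')(J) = Mul(Rational(-1, 4), Mul(Add(J, J), J)) = Mul(Rational(-1, 4), Mul(Mul(2, J), J)) = Mul(Rational(-1, 4), Mul(2, Pow(J, 2))) = Mul(Rational(-1, 2), Pow(J, 2)))
Function('t')(v) = Mul(Rational(-1, 3), v) (Function('t')(v) = Mul(Rational(-1, 3), Add(v, Mul(v, 0))) = Mul(Rational(-1, 3), Add(v, 0)) = Mul(Rational(-1, 3), v))
Function('X')(D) = Add(3, Mul(2, Pow(D, Rational(1, 2)))) (Function('X')(D) = Add(3, Mul(-1, Mul(Mul(Rational(-1, 2), Pow(2, 2)), Pow(D, Rational(1, 2))))) = Add(3, Mul(-1, Mul(Mul(Rational(-1, 2), 4), Pow(D, Rational(1, 2))))) = Add(3, Mul(-1, Mul(-2, Pow(D, Rational(1, 2))))) = Add(3, Mul(2, Pow(D, Rational(1, 2)))))
P = Add(-13, Mul(Rational(-26, 3), I)) (P = Mul(Mul(Add(3, Mul(2, Pow(-1, Rational(1, 2)))), 13), Mul(Rational(-1, 3), 1)) = Mul(Mul(Add(3, Mul(2, I)), 13), Rational(-1, 3)) = Mul(Add(39, Mul(26, I)), Rational(-1, 3)) = Add(-13, Mul(Rational(-26, 3), I)) ≈ Add(-13.000, Mul(-8.6667, I)))
Pow(P, -1) = Pow(Add(-13, Mul(Rational(-26, 3), I)), -1) = Mul(Rational(9, 2197), Add(-13, Mul(Rational(26, 3), I)))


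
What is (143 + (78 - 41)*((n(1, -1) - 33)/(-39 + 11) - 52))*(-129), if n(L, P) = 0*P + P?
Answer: 3135345/14 ≈ 2.2395e+5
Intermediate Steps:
n(L, P) = P (n(L, P) = 0 + P = P)
(143 + (78 - 41)*((n(1, -1) - 33)/(-39 + 11) - 52))*(-129) = (143 + (78 - 41)*((-1 - 33)/(-39 + 11) - 52))*(-129) = (143 + 37*(-34/(-28) - 52))*(-129) = (143 + 37*(-34*(-1/28) - 52))*(-129) = (143 + 37*(17/14 - 52))*(-129) = (143 + 37*(-711/14))*(-129) = (143 - 26307/14)*(-129) = -24305/14*(-129) = 3135345/14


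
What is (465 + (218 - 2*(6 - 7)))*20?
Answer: 13700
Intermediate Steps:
(465 + (218 - 2*(6 - 7)))*20 = (465 + (218 - 2*(-1)))*20 = (465 + (218 - 1*(-2)))*20 = (465 + (218 + 2))*20 = (465 + 220)*20 = 685*20 = 13700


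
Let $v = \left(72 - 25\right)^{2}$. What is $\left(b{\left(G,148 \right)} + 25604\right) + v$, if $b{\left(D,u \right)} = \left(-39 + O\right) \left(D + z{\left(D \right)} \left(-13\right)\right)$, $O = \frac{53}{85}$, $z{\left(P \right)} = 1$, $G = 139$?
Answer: $\frac{1953093}{85} \approx 22978.0$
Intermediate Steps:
$O = \frac{53}{85}$ ($O = 53 \cdot \frac{1}{85} = \frac{53}{85} \approx 0.62353$)
$v = 2209$ ($v = 47^{2} = 2209$)
$b{\left(D,u \right)} = \frac{42406}{85} - \frac{3262 D}{85}$ ($b{\left(D,u \right)} = \left(-39 + \frac{53}{85}\right) \left(D + 1 \left(-13\right)\right) = - \frac{3262 \left(D - 13\right)}{85} = - \frac{3262 \left(-13 + D\right)}{85} = \frac{42406}{85} - \frac{3262 D}{85}$)
$\left(b{\left(G,148 \right)} + 25604\right) + v = \left(\left(\frac{42406}{85} - \frac{453418}{85}\right) + 25604\right) + 2209 = \left(- \frac{411012}{85} + 25604\right) + 2209 = \frac{1765328}{85} + 2209 = \frac{1953093}{85}$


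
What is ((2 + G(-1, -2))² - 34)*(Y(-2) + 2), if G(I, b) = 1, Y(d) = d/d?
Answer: -75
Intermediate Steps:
Y(d) = 1
((2 + G(-1, -2))² - 34)*(Y(-2) + 2) = ((2 + 1)² - 34)*(1 + 2) = (3² - 34)*3 = (9 - 34)*3 = -25*3 = -75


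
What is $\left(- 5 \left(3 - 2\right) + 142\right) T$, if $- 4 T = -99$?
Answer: $\frac{13563}{4} \approx 3390.8$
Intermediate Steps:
$T = \frac{99}{4}$ ($T = \left(- \frac{1}{4}\right) \left(-99\right) = \frac{99}{4} \approx 24.75$)
$\left(- 5 \left(3 - 2\right) + 142\right) T = \left(- 5 \left(3 - 2\right) + 142\right) \frac{99}{4} = \left(\left(-5\right) 1 + 142\right) \frac{99}{4} = \left(-5 + 142\right) \frac{99}{4} = 137 \cdot \frac{99}{4} = \frac{13563}{4}$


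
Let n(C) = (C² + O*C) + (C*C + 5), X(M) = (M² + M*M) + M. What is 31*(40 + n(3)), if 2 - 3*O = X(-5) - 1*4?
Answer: 744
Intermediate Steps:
X(M) = M + 2*M² (X(M) = (M² + M²) + M = 2*M² + M = M + 2*M²)
O = -13 (O = ⅔ - (-5*(1 + 2*(-5)) - 1*4)/3 = ⅔ - (-5*(1 - 10) - 4)/3 = ⅔ - (-5*(-9) - 4)/3 = ⅔ - (45 - 4)/3 = ⅔ - ⅓*41 = ⅔ - 41/3 = -13)
n(C) = 5 - 13*C + 2*C² (n(C) = (C² - 13*C) + (C*C + 5) = (C² - 13*C) + (C² + 5) = (C² - 13*C) + (5 + C²) = 5 - 13*C + 2*C²)
31*(40 + n(3)) = 31*(40 + (5 - 13*3 + 2*3²)) = 31*(40 + (5 - 39 + 2*9)) = 31*(40 + (5 - 39 + 18)) = 31*(40 - 16) = 31*24 = 744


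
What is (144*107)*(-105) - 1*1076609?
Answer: -2694449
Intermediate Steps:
(144*107)*(-105) - 1*1076609 = 15408*(-105) - 1076609 = -1617840 - 1076609 = -2694449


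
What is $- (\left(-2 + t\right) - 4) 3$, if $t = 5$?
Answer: $3$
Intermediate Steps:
$- (\left(-2 + t\right) - 4) 3 = - (\left(-2 + 5\right) - 4) 3 = - (3 - 4) 3 = \left(-1\right) \left(-1\right) 3 = 1 \cdot 3 = 3$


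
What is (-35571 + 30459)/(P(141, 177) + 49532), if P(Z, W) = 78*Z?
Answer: -2556/30265 ≈ -0.084454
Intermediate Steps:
(-35571 + 30459)/(P(141, 177) + 49532) = (-35571 + 30459)/(78*141 + 49532) = -5112/(10998 + 49532) = -5112/60530 = -5112*1/60530 = -2556/30265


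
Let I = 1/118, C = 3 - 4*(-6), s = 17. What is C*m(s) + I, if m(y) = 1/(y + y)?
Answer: 805/1003 ≈ 0.80259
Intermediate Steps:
C = 27 (C = 3 + 24 = 27)
m(y) = 1/(2*y)
I = 1/118 ≈ 0.0084746
C*m(s) + I = 27*((1/2)/17) + 1/118 = 27*((1/2)*(1/17)) + 1/118 = 27*(1/34) + 1/118 = 27/34 + 1/118 = 805/1003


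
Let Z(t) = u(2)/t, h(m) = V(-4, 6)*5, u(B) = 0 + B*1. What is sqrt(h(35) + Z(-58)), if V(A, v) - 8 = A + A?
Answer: I*sqrt(29)/29 ≈ 0.1857*I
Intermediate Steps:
V(A, v) = 8 + 2*A (V(A, v) = 8 + (A + A) = 8 + 2*A)
u(B) = B (u(B) = 0 + B = B)
h(m) = 0 (h(m) = (8 + 2*(-4))*5 = (8 - 8)*5 = 0*5 = 0)
Z(t) = 2/t
sqrt(h(35) + Z(-58)) = sqrt(0 + 2/(-58)) = sqrt(0 + 2*(-1/58)) = sqrt(0 - 1/29) = sqrt(-1/29) = I*sqrt(29)/29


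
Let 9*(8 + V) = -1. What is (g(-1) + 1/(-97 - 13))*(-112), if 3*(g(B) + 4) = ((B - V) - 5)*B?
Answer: 783832/1485 ≈ 527.83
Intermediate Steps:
V = -73/9 (V = -8 + (⅑)*(-1) = -8 - ⅑ = -73/9 ≈ -8.1111)
g(B) = -4 + B*(28/9 + B)/3 (g(B) = -4 + (((B - 1*(-73/9)) - 5)*B)/3 = -4 + (((B + 73/9) - 5)*B)/3 = -4 + (((73/9 + B) - 5)*B)/3 = -4 + ((28/9 + B)*B)/3 = -4 + (B*(28/9 + B))/3 = -4 + B*(28/9 + B)/3)
(g(-1) + 1/(-97 - 13))*(-112) = ((-4 + (⅓)*(-1)² + (28/27)*(-1)) + 1/(-97 - 13))*(-112) = ((-4 + (⅓)*1 - 28/27) + 1/(-110))*(-112) = ((-4 + ⅓ - 28/27) - 1/110)*(-112) = (-127/27 - 1/110)*(-112) = -13997/2970*(-112) = 783832/1485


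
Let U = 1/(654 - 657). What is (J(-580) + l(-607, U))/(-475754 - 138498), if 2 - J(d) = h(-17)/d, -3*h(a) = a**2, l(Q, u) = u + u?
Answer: -677/356266160 ≈ -1.9003e-6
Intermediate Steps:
U = -1/3 (U = 1/(-3) = -1/3 ≈ -0.33333)
l(Q, u) = 2*u
h(a) = -a**2/3
J(d) = 2 + 289/(3*d) (J(d) = 2 - (-1/3*(-17)**2)/d = 2 - (-1/3*289)/d = 2 - (-289)/(3*d) = 2 + 289/(3*d))
(J(-580) + l(-607, U))/(-475754 - 138498) = ((2 + (289/3)/(-580)) + 2*(-1/3))/(-475754 - 138498) = ((2 + (289/3)*(-1/580)) - 2/3)/(-614252) = ((2 - 289/1740) - 2/3)*(-1/614252) = (3191/1740 - 2/3)*(-1/614252) = (677/580)*(-1/614252) = -677/356266160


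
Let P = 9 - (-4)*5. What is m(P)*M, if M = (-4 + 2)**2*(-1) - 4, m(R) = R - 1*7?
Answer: -176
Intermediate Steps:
P = 29 (P = 9 - 1*(-20) = 9 + 20 = 29)
m(R) = -7 + R (m(R) = R - 7 = -7 + R)
M = -8 (M = (-2)**2*(-1) - 4 = 4*(-1) - 4 = -4 - 4 = -8)
m(P)*M = (-7 + 29)*(-8) = 22*(-8) = -176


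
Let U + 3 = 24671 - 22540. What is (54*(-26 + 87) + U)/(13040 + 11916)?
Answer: 2711/12478 ≈ 0.21726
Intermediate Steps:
U = 2128 (U = -3 + (24671 - 22540) = -3 + 2131 = 2128)
(54*(-26 + 87) + U)/(13040 + 11916) = (54*(-26 + 87) + 2128)/(13040 + 11916) = (54*61 + 2128)/24956 = (3294 + 2128)*(1/24956) = 5422*(1/24956) = 2711/12478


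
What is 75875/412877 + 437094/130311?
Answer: 21150378507/5978046083 ≈ 3.5380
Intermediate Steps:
75875/412877 + 437094/130311 = 75875*(1/412877) + 437094*(1/130311) = 75875/412877 + 48566/14479 = 21150378507/5978046083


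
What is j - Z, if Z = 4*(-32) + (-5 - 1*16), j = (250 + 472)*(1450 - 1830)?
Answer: -274211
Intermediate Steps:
j = -274360 (j = 722*(-380) = -274360)
Z = -149 (Z = -128 + (-5 - 16) = -128 - 21 = -149)
j - Z = -274360 - 1*(-149) = -274360 + 149 = -274211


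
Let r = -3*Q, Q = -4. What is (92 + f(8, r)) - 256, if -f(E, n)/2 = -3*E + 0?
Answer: -116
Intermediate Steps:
r = 12 (r = -3*(-4) = 12)
f(E, n) = 6*E (f(E, n) = -2*(-3*E + 0) = -(-6)*E = 6*E)
(92 + f(8, r)) - 256 = (92 + 6*8) - 256 = (92 + 48) - 256 = 140 - 256 = -116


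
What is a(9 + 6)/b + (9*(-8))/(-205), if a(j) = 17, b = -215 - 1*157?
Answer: 23299/76260 ≈ 0.30552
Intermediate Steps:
b = -372 (b = -215 - 157 = -372)
a(9 + 6)/b + (9*(-8))/(-205) = 17/(-372) + (9*(-8))/(-205) = 17*(-1/372) - 72*(-1/205) = -17/372 + 72/205 = 23299/76260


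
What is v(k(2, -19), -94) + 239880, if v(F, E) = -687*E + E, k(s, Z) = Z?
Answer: 304364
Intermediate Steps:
v(F, E) = -686*E
v(k(2, -19), -94) + 239880 = -686*(-94) + 239880 = 64484 + 239880 = 304364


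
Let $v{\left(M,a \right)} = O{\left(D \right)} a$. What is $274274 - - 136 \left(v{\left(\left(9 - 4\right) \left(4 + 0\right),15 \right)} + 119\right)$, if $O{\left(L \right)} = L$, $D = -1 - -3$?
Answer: $294538$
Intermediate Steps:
$D = 2$ ($D = -1 + 3 = 2$)
$v{\left(M,a \right)} = 2 a$
$274274 - - 136 \left(v{\left(\left(9 - 4\right) \left(4 + 0\right),15 \right)} + 119\right) = 274274 - - 136 \left(2 \cdot 15 + 119\right) = 274274 - - 136 \left(30 + 119\right) = 274274 - \left(-136\right) 149 = 274274 - -20264 = 274274 + 20264 = 294538$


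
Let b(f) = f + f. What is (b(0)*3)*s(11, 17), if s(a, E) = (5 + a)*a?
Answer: 0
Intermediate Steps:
b(f) = 2*f
s(a, E) = a*(5 + a)
(b(0)*3)*s(11, 17) = ((2*0)*3)*(11*(5 + 11)) = (0*3)*(11*16) = 0*176 = 0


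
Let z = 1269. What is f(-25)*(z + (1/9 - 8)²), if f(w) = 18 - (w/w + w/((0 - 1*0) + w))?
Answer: 1725280/81 ≈ 21300.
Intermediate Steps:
f(w) = 16 (f(w) = 18 - (1 + w/((0 + 0) + w)) = 18 - (1 + w/(0 + w)) = 18 - (1 + w/w) = 18 - (1 + 1) = 18 - 1*2 = 18 - 2 = 16)
f(-25)*(z + (1/9 - 8)²) = 16*(1269 + (1/9 - 8)²) = 16*(1269 + (⅑ - 8)²) = 16*(1269 + (-71/9)²) = 16*(1269 + 5041/81) = 16*(107830/81) = 1725280/81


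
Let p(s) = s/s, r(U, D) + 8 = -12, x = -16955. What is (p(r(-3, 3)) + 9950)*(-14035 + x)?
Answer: -308381490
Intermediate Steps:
r(U, D) = -20 (r(U, D) = -8 - 12 = -20)
p(s) = 1
(p(r(-3, 3)) + 9950)*(-14035 + x) = (1 + 9950)*(-14035 - 16955) = 9951*(-30990) = -308381490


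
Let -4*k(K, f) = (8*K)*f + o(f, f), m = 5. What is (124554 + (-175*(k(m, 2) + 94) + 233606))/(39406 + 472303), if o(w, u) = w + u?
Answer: 345385/511709 ≈ 0.67496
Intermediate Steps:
o(w, u) = u + w
k(K, f) = -f/2 - 2*K*f (k(K, f) = -((8*K)*f + (f + f))/4 = -(8*K*f + 2*f)/4 = -(2*f + 8*K*f)/4 = -f/2 - 2*K*f)
(124554 + (-175*(k(m, 2) + 94) + 233606))/(39406 + 472303) = (124554 + (-175*((½)*2*(-1 - 4*5) + 94) + 233606))/(39406 + 472303) = (124554 + (-175*((½)*2*(-1 - 20) + 94) + 233606))/511709 = (124554 + (-175*((½)*2*(-21) + 94) + 233606))*(1/511709) = (124554 + (-175*(-21 + 94) + 233606))*(1/511709) = (124554 + (-175*73 + 233606))*(1/511709) = (124554 + (-12775 + 233606))*(1/511709) = (124554 + 220831)*(1/511709) = 345385*(1/511709) = 345385/511709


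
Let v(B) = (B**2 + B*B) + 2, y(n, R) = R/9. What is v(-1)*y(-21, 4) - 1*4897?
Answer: -44057/9 ≈ -4895.2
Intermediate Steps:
y(n, R) = R/9 (y(n, R) = R*(1/9) = R/9)
v(B) = 2 + 2*B**2 (v(B) = (B**2 + B**2) + 2 = 2*B**2 + 2 = 2 + 2*B**2)
v(-1)*y(-21, 4) - 1*4897 = (2 + 2*(-1)**2)*((1/9)*4) - 1*4897 = (2 + 2*1)*(4/9) - 4897 = (2 + 2)*(4/9) - 4897 = 4*(4/9) - 4897 = 16/9 - 4897 = -44057/9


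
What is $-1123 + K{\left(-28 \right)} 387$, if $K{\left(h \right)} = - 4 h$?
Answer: $42221$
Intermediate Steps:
$-1123 + K{\left(-28 \right)} 387 = -1123 + \left(-4\right) \left(-28\right) 387 = -1123 + 112 \cdot 387 = -1123 + 43344 = 42221$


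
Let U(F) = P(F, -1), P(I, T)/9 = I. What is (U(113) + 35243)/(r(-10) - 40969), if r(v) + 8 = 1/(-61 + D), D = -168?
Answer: -4151770/4691867 ≈ -0.88489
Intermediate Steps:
P(I, T) = 9*I
U(F) = 9*F
r(v) = -1833/229 (r(v) = -8 + 1/(-61 - 168) = -8 + 1/(-229) = -8 - 1/229 = -1833/229)
(U(113) + 35243)/(r(-10) - 40969) = (9*113 + 35243)/(-1833/229 - 40969) = (1017 + 35243)/(-9383734/229) = 36260*(-229/9383734) = -4151770/4691867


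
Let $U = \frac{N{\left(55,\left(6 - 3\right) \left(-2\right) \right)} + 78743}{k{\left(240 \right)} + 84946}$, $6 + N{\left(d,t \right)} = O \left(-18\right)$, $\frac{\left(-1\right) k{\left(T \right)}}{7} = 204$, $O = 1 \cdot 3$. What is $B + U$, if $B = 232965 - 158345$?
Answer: $\frac{6232191843}{83518} \approx 74621.0$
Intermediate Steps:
$O = 3$
$k{\left(T \right)} = -1428$ ($k{\left(T \right)} = \left(-7\right) 204 = -1428$)
$N{\left(d,t \right)} = -60$ ($N{\left(d,t \right)} = -6 + 3 \left(-18\right) = -6 - 54 = -60$)
$B = 74620$ ($B = 232965 - 158345 = 74620$)
$U = \frac{78683}{83518}$ ($U = \frac{-60 + 78743}{-1428 + 84946} = \frac{78683}{83518} \approx 0.94211$)
$B + U = 74620 + \frac{78683}{83518} = \frac{6232191843}{83518}$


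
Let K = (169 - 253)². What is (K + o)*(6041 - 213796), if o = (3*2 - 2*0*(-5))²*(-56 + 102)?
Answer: -1809961560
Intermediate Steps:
K = 7056 (K = (-84)² = 7056)
o = 1656 (o = (6 + 0*(-5))²*46 = (6 + 0)²*46 = 6²*46 = 36*46 = 1656)
(K + o)*(6041 - 213796) = (7056 + 1656)*(6041 - 213796) = 8712*(-207755) = -1809961560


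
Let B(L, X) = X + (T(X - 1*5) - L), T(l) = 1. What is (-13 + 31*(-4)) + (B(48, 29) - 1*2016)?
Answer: -2171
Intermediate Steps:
B(L, X) = 1 + X - L (B(L, X) = X + (1 - L) = 1 + X - L)
(-13 + 31*(-4)) + (B(48, 29) - 1*2016) = (-13 + 31*(-4)) + ((1 + 29 - 1*48) - 1*2016) = (-13 - 124) + ((1 + 29 - 48) - 2016) = -137 + (-18 - 2016) = -137 - 2034 = -2171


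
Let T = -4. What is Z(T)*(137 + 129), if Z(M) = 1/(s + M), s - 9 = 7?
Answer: 133/6 ≈ 22.167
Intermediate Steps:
s = 16 (s = 9 + 7 = 16)
Z(M) = 1/(16 + M)
Z(T)*(137 + 129) = (137 + 129)/(16 - 4) = 266/12 = (1/12)*266 = 133/6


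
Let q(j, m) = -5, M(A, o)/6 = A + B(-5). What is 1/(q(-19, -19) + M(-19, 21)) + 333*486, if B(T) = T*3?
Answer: 33824141/209 ≈ 1.6184e+5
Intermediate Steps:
B(T) = 3*T
M(A, o) = -90 + 6*A (M(A, o) = 6*(A + 3*(-5)) = 6*(A - 15) = 6*(-15 + A) = -90 + 6*A)
1/(q(-19, -19) + M(-19, 21)) + 333*486 = 1/(-5 + (-90 + 6*(-19))) + 333*486 = 1/(-5 + (-90 - 114)) + 161838 = 1/(-5 - 204) + 161838 = 1/(-209) + 161838 = -1/209 + 161838 = 33824141/209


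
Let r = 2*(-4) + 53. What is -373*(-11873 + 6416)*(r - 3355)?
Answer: -6737375910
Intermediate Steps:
r = 45 (r = -8 + 53 = 45)
-373*(-11873 + 6416)*(r - 3355) = -373*(-11873 + 6416)*(45 - 3355) = -(-2035461)*(-3310) = -373*18062670 = -6737375910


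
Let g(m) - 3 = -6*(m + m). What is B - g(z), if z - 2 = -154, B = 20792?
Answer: 18965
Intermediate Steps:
z = -152 (z = 2 - 154 = -152)
g(m) = 3 - 12*m (g(m) = 3 - 6*(m + m) = 3 - 12*m)
B - g(z) = 20792 - (3 - 12*(-152)) = 20792 - (3 + 1824) = 20792 - 1*1827 = 20792 - 1827 = 18965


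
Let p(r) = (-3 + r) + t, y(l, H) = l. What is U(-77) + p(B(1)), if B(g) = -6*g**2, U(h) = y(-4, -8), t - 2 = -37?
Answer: -48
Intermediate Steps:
t = -35 (t = 2 - 37 = -35)
U(h) = -4
p(r) = -38 + r (p(r) = (-3 + r) - 35 = -38 + r)
U(-77) + p(B(1)) = -4 + (-38 - 6*1**2) = -4 + (-38 - 6*1) = -4 + (-38 - 6) = -4 - 44 = -48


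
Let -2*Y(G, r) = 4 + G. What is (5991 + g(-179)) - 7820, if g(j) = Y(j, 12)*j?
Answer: -34983/2 ≈ -17492.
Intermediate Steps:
Y(G, r) = -2 - G/2 (Y(G, r) = -(4 + G)/2 = -2 - G/2)
g(j) = j*(-2 - j/2) (g(j) = (-2 - j/2)*j = j*(-2 - j/2))
(5991 + g(-179)) - 7820 = (5991 - ½*(-179)*(4 - 179)) - 7820 = (5991 - ½*(-179)*(-175)) - 7820 = (5991 - 31325/2) - 7820 = -19343/2 - 7820 = -34983/2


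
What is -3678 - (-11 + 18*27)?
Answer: -4153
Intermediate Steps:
-3678 - (-11 + 18*27) = -3678 - (-11 + 486) = -3678 - 1*475 = -3678 - 475 = -4153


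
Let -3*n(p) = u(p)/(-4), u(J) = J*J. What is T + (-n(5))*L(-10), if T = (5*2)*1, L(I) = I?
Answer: 185/6 ≈ 30.833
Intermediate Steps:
u(J) = J²
n(p) = p²/12 (n(p) = -p²/(3*(-4)) = -p²*(-1)/(3*4) = -(-1)*p²/12 = p²/12)
T = 10 (T = 10*1 = 10)
T + (-n(5))*L(-10) = 10 - 5²/12*(-10) = 10 - 25/12*(-10) = 10 + 125/6 = 185/6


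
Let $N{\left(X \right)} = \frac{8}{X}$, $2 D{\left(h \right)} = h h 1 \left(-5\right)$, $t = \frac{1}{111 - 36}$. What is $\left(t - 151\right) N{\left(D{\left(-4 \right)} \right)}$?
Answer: $\frac{11324}{375} \approx 30.197$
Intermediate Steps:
$t = \frac{1}{75} \approx 0.013333$
$D{\left(h \right)} = - \frac{5 h^{2}}{2}$ ($D{\left(h \right)} = \frac{h h 1 \left(-5\right)}{2} = \frac{h h \left(-5\right)}{2} = \frac{h^{2} \left(-5\right)}{2} = \frac{\left(-5\right) h^{2}}{2} = - \frac{5 h^{2}}{2}$)
$\left(t - 151\right) N{\left(D{\left(-4 \right)} \right)} = \left(\frac{1}{75} - 151\right) \frac{8}{\left(- \frac{5}{2}\right) \left(-4\right)^{2}} = - \frac{11324 \frac{8}{\left(- \frac{5}{2}\right) 16}}{75} = - \frac{11324 \frac{8}{-40}}{75} = - \frac{11324 \cdot 8 \left(- \frac{1}{40}\right)}{75} = \left(- \frac{11324}{75}\right) \left(- \frac{1}{5}\right) = \frac{11324}{375}$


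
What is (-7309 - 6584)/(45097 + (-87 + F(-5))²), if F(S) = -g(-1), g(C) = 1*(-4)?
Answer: -1263/4726 ≈ -0.26724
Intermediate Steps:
g(C) = -4
F(S) = 4 (F(S) = -1*(-4) = 4)
(-7309 - 6584)/(45097 + (-87 + F(-5))²) = (-7309 - 6584)/(45097 + (-87 + 4)²) = -13893/(45097 + (-83)²) = -13893/(45097 + 6889) = -13893/51986 = -13893*1/51986 = -1263/4726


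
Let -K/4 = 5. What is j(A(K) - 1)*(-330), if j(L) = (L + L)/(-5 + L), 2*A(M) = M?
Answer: -1815/4 ≈ -453.75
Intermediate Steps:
K = -20 (K = -4*5 = -20)
A(M) = M/2
j(L) = 2*L/(-5 + L) (j(L) = (2*L)/(-5 + L) = 2*L/(-5 + L))
j(A(K) - 1)*(-330) = (2*((1/2)*(-20) - 1)/(-5 + ((1/2)*(-20) - 1)))*(-330) = (2*(-10 - 1)/(-5 + (-10 - 1)))*(-330) = (2*(-11)/(-5 - 11))*(-330) = (2*(-11)/(-16))*(-330) = (2*(-11)*(-1/16))*(-330) = (11/8)*(-330) = -1815/4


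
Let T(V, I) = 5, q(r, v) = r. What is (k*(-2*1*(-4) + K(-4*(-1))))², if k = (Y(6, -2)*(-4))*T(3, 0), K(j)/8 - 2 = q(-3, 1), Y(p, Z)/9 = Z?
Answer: 0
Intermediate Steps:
Y(p, Z) = 9*Z
K(j) = -8 (K(j) = 16 + 8*(-3) = 16 - 24 = -8)
k = 360 (k = ((9*(-2))*(-4))*5 = -18*(-4)*5 = 72*5 = 360)
(k*(-2*1*(-4) + K(-4*(-1))))² = (360*(-2*1*(-4) - 8))² = (360*(-2*(-4) - 8))² = (360*(8 - 8))² = (360*0)² = 0² = 0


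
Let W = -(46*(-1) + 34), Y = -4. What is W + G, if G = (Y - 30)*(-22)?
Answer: 760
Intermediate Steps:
G = 748 (G = (-4 - 30)*(-22) = -34*(-22) = 748)
W = 12 (W = -(-46 + 34) = -1*(-12) = 12)
W + G = 12 + 748 = 760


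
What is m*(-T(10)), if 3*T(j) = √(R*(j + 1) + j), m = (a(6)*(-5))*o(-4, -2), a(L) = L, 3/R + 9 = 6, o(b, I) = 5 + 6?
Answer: 110*I ≈ 110.0*I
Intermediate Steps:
o(b, I) = 11
R = -1 (R = 3/(-9 + 6) = 3/(-3) = 3*(-⅓) = -1)
m = -330 (m = (6*(-5))*11 = -30*11 = -330)
T(j) = I/3 (T(j) = √(-(j + 1) + j)/3 = √(-(1 + j) + j)/3 = √((-1 - j) + j)/3 = √(-1)/3 = I/3)
m*(-T(10)) = -(-330)*I/3 = -(-110)*I = 110*I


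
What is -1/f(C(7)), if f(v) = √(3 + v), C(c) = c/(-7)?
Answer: -√2/2 ≈ -0.70711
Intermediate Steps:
C(c) = -c/7 (C(c) = c*(-⅐) = -c/7)
-1/f(C(7)) = -1/(√(3 - ⅐*7)) = -1/(√(3 - 1)) = -1/(√2) = -√2/2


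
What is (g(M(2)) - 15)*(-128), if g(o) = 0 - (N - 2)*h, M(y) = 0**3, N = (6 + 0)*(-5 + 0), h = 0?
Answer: 1920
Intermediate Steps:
N = -30 (N = 6*(-5) = -30)
M(y) = 0
g(o) = 0 (g(o) = 0 - (-30 - 2)*0 = 0 - (-32)*0 = 0 - 1*0 = 0 + 0 = 0)
(g(M(2)) - 15)*(-128) = (0 - 15)*(-128) = -15*(-128) = 1920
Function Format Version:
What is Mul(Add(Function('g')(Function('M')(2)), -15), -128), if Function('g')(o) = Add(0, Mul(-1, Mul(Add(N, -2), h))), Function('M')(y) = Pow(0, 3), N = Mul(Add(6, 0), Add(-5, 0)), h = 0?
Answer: 1920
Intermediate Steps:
N = -30 (N = Mul(6, -5) = -30)
Function('M')(y) = 0
Function('g')(o) = 0 (Function('g')(o) = Add(0, Mul(-1, Mul(Add(-30, -2), 0))) = Add(0, Mul(-1, Mul(-32, 0))) = Add(0, Mul(-1, 0)) = Add(0, 0) = 0)
Mul(Add(Function('g')(Function('M')(2)), -15), -128) = Mul(Add(0, -15), -128) = Mul(-15, -128) = 1920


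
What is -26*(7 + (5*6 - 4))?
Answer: -858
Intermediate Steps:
-26*(7 + (5*6 - 4)) = -26*(7 + (30 - 4)) = -26*(7 + 26) = -26*33 = -858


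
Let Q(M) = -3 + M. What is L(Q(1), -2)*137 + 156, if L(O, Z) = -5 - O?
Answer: -255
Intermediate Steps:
L(Q(1), -2)*137 + 156 = (-5 - (-3 + 1))*137 + 156 = (-5 - 1*(-2))*137 + 156 = (-5 + 2)*137 + 156 = -3*137 + 156 = -411 + 156 = -255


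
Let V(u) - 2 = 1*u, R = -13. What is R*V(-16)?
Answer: 182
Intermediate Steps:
V(u) = 2 + u (V(u) = 2 + 1*u = 2 + u)
R*V(-16) = -13*(2 - 16) = -13*(-14) = 182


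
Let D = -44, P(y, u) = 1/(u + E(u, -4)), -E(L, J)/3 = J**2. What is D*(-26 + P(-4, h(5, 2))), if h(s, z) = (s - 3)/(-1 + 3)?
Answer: 53812/47 ≈ 1144.9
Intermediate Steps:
E(L, J) = -3*J**2
h(s, z) = -3/2 + s/2 (h(s, z) = (-3 + s)/2 = (-3 + s)*(1/2) = -3/2 + s/2)
P(y, u) = 1/(-48 + u) (P(y, u) = 1/(u - 3*(-4)**2) = 1/(u - 3*16) = 1/(u - 48) = 1/(-48 + u))
D*(-26 + P(-4, h(5, 2))) = -44*(-26 + 1/(-48 + (-3/2 + (1/2)*5))) = -44*(-26 + 1/(-48 + (-3/2 + 5/2))) = -44*(-26 + 1/(-48 + 1)) = -44*(-26 + 1/(-47)) = -44*(-26 - 1/47) = -44*(-1223/47) = 53812/47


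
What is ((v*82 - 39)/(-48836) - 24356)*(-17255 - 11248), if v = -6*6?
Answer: 33902797152375/48836 ≈ 6.9422e+8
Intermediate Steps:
v = -36
((v*82 - 39)/(-48836) - 24356)*(-17255 - 11248) = ((-36*82 - 39)/(-48836) - 24356)*(-17255 - 11248) = ((-2952 - 39)*(-1/48836) - 24356)*(-28503) = (-2991*(-1/48836) - 24356)*(-28503) = (2991/48836 - 24356)*(-28503) = -1189446625/48836*(-28503) = 33902797152375/48836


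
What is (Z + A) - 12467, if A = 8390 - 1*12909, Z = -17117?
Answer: -34103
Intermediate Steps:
A = -4519 (A = 8390 - 12909 = -4519)
(Z + A) - 12467 = (-17117 - 4519) - 12467 = -21636 - 12467 = -34103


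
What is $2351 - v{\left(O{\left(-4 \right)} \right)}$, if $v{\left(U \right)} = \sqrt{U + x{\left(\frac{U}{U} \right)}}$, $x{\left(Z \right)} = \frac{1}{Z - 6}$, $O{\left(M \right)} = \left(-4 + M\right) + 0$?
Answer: $2351 - \frac{i \sqrt{205}}{5} \approx 2351.0 - 2.8636 i$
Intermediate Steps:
$O{\left(M \right)} = -4 + M$
$x{\left(Z \right)} = \frac{1}{-6 + Z}$
$v{\left(U \right)} = \sqrt{- \frac{1}{5} + U}$ ($v{\left(U \right)} = \sqrt{U + \frac{1}{-6 + \frac{U}{U}}} = \sqrt{U + \frac{1}{-6 + 1}} = \sqrt{U + \frac{1}{-5}} = \sqrt{U - \frac{1}{5}} = \sqrt{- \frac{1}{5} + U}$)
$2351 - v{\left(O{\left(-4 \right)} \right)} = 2351 - \frac{\sqrt{-5 + 25 \left(-4 - 4\right)}}{5} = 2351 - \frac{\sqrt{-5 + 25 \left(-8\right)}}{5} = 2351 - \frac{\sqrt{-5 - 200}}{5} = 2351 - \frac{\sqrt{-205}}{5} = 2351 - \frac{i \sqrt{205}}{5}$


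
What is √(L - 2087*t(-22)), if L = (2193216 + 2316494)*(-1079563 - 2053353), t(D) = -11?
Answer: I*√14128542591403 ≈ 3.7588e+6*I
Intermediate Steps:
L = -14128542614360 (L = 4509710*(-3132916) = -14128542614360)
√(L - 2087*t(-22)) = √(-14128542614360 - 2087*(-11)) = √(-14128542614360 + 22957) = √(-14128542591403) = I*√14128542591403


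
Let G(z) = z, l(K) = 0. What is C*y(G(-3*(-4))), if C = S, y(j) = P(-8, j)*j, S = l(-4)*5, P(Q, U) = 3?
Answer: 0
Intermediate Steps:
S = 0 (S = 0*5 = 0)
y(j) = 3*j
C = 0
C*y(G(-3*(-4))) = 0*(3*(-3*(-4))) = 0*(3*12) = 0*36 = 0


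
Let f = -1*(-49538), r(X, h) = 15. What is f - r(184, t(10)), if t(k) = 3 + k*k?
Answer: 49523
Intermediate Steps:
t(k) = 3 + k**2
f = 49538
f - r(184, t(10)) = 49538 - 1*15 = 49538 - 15 = 49523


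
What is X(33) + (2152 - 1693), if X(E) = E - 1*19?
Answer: 473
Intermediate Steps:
X(E) = -19 + E (X(E) = E - 19 = -19 + E)
X(33) + (2152 - 1693) = (-19 + 33) + (2152 - 1693) = 14 + 459 = 473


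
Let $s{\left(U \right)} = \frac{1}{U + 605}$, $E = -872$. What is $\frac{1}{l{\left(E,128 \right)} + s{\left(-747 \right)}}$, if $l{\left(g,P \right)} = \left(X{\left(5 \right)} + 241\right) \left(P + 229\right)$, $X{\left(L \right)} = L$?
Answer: $\frac{142}{12470723} \approx 1.1387 \cdot 10^{-5}$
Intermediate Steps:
$s{\left(U \right)} = \frac{1}{605 + U}$
$l{\left(g,P \right)} = 56334 + 246 P$ ($l{\left(g,P \right)} = \left(5 + 241\right) \left(P + 229\right) = 246 \left(229 + P\right) = 56334 + 246 P$)
$\frac{1}{l{\left(E,128 \right)} + s{\left(-747 \right)}} = \frac{1}{\left(56334 + 246 \cdot 128\right) + \frac{1}{605 - 747}} = \frac{1}{\left(56334 + 31488\right) + \frac{1}{-142}} = \frac{1}{87822 - \frac{1}{142}} = \frac{1}{\frac{12470723}{142}} = \frac{142}{12470723}$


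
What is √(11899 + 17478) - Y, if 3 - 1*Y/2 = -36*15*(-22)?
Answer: 23754 + √29377 ≈ 23925.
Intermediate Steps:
Y = -23754 (Y = 6 - 2*(-36*15)*(-22) = 6 - (-1080)*(-22) = 6 - 2*11880 = 6 - 23760 = -23754)
√(11899 + 17478) - Y = √(11899 + 17478) - 1*(-23754) = √29377 + 23754 = 23754 + √29377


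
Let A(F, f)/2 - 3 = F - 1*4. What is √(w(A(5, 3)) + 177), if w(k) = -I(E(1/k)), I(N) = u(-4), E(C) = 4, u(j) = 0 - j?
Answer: √173 ≈ 13.153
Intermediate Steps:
u(j) = -j
I(N) = 4 (I(N) = -1*(-4) = 4)
A(F, f) = -2 + 2*F (A(F, f) = 6 + 2*(F - 1*4) = 6 + 2*(F - 4) = 6 + 2*(-4 + F) = 6 + (-8 + 2*F) = -2 + 2*F)
w(k) = -4 (w(k) = -1*4 = -4)
√(w(A(5, 3)) + 177) = √(-4 + 177) = √173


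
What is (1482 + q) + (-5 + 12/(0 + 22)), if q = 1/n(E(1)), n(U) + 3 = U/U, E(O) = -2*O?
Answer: 32495/22 ≈ 1477.0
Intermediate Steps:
n(U) = -2 (n(U) = -3 + U/U = -3 + 1 = -2)
q = -½ (q = 1/(-2) = -½ ≈ -0.50000)
(1482 + q) + (-5 + 12/(0 + 22)) = (1482 - ½) + (-5 + 12/(0 + 22)) = 2963/2 + (-5 + 12/22) = 2963/2 + (-5 + (1/22)*12) = 2963/2 + (-5 + 6/11) = 2963/2 - 49/11 = 32495/22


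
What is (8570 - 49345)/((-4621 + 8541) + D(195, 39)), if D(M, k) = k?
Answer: -40775/3959 ≈ -10.299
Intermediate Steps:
(8570 - 49345)/((-4621 + 8541) + D(195, 39)) = (8570 - 49345)/((-4621 + 8541) + 39) = -40775/(3920 + 39) = -40775/3959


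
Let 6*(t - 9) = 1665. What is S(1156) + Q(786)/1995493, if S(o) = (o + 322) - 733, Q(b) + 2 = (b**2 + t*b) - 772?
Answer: 1487484496/1995493 ≈ 745.42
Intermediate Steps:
t = 573/2 (t = 9 + (1/6)*1665 = 9 + 555/2 = 573/2 ≈ 286.50)
Q(b) = -774 + b**2 + 573*b/2 (Q(b) = -2 + ((b**2 + 573*b/2) - 772) = -2 + (-772 + b**2 + 573*b/2) = -774 + b**2 + 573*b/2)
S(o) = -411 + o (S(o) = (322 + o) - 733 = -411 + o)
S(1156) + Q(786)/1995493 = (-411 + 1156) + (-774 + 786**2 + (573/2)*786)/1995493 = 745 + (-774 + 617796 + 225189)*(1/1995493) = 745 + 842211*(1/1995493) = 745 + 842211/1995493 = 1487484496/1995493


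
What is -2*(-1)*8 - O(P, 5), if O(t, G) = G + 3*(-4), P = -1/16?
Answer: 23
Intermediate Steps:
P = -1/16 (P = -1*1/16 = -1/16 ≈ -0.062500)
O(t, G) = -12 + G (O(t, G) = G - 12 = -12 + G)
-2*(-1)*8 - O(P, 5) = -2*(-1)*8 - (-12 + 5) = 2*8 - 1*(-7) = 16 + 7 = 23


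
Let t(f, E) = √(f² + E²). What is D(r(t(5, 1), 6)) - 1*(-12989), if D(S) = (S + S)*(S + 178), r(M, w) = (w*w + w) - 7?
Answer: 27899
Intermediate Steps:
t(f, E) = √(E² + f²)
r(M, w) = -7 + w + w² (r(M, w) = (w² + w) - 7 = (w + w²) - 7 = -7 + w + w²)
D(S) = 2*S*(178 + S) (D(S) = (2*S)*(178 + S) = 2*S*(178 + S))
D(r(t(5, 1), 6)) - 1*(-12989) = 2*(-7 + 6 + 6²)*(178 + (-7 + 6 + 6²)) - 1*(-12989) = 2*(-7 + 6 + 36)*(178 + (-7 + 6 + 36)) + 12989 = 2*35*(178 + 35) + 12989 = 2*35*213 + 12989 = 14910 + 12989 = 27899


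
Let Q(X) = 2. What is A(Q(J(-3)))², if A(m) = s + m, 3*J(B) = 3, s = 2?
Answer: 16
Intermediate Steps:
J(B) = 1 (J(B) = (⅓)*3 = 1)
A(m) = 2 + m
A(Q(J(-3)))² = (2 + 2)² = 4² = 16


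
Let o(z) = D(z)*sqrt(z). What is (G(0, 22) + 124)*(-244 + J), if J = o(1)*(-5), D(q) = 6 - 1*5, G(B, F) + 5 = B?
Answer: -29631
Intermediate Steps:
G(B, F) = -5 + B
D(q) = 1 (D(q) = 6 - 5 = 1)
o(z) = sqrt(z) (o(z) = 1*sqrt(z) = sqrt(z))
J = -5 (J = sqrt(1)*(-5) = 1*(-5) = -5)
(G(0, 22) + 124)*(-244 + J) = ((-5 + 0) + 124)*(-244 - 5) = (-5 + 124)*(-249) = 119*(-249) = -29631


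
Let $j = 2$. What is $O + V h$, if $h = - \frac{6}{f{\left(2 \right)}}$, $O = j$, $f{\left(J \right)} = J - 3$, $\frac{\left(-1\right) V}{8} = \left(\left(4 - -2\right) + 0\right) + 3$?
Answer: $-430$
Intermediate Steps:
$V = -72$ ($V = - 8 \left(\left(\left(4 - -2\right) + 0\right) + 3\right) = - 8 \left(\left(\left(4 + 2\right) + 0\right) + 3\right) = - 8 \left(\left(6 + 0\right) + 3\right) = - 8 \left(6 + 3\right) = \left(-8\right) 9 = -72$)
$f{\left(J \right)} = -3 + J$ ($f{\left(J \right)} = J - 3 = -3 + J$)
$O = 2$
$h = 6$ ($h = - \frac{6}{-3 + 2} = - \frac{6}{-1} = \left(-6\right) \left(-1\right) = 6$)
$O + V h = 2 - 432 = -430$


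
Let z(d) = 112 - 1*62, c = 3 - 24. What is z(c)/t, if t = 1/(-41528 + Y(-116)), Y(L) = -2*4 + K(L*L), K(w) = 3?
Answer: -2076650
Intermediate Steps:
Y(L) = -5 (Y(L) = -2*4 + 3 = -8 + 3 = -5)
c = -21
t = -1/41533 (t = 1/(-41528 - 5) = 1/(-41533) = -1/41533 ≈ -2.4077e-5)
z(d) = 50 (z(d) = 112 - 62 = 50)
z(c)/t = 50/(-1/41533) = 50*(-41533) = -2076650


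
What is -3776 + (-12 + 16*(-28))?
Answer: -4236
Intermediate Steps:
-3776 + (-12 + 16*(-28)) = -3776 + (-12 - 448) = -3776 - 460 = -4236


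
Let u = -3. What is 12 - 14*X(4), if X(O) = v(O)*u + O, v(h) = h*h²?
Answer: 2644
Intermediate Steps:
v(h) = h³
X(O) = O - 3*O³ (X(O) = O³*(-3) + O = -3*O³ + O = O - 3*O³)
12 - 14*X(4) = 12 - 14*(4 - 3*4³) = 12 - 14*(4 - 3*64) = 12 - 14*(4 - 192) = 12 - 14*(-188) = 12 + 2632 = 2644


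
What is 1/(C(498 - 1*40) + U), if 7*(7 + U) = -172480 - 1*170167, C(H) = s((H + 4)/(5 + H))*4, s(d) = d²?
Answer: -1500583/73457422392 ≈ -2.0428e-5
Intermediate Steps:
C(H) = 4*(4 + H)²/(5 + H)² (C(H) = ((H + 4)/(5 + H))²*4 = ((4 + H)/(5 + H))²*4 = ((4 + H)²/(5 + H)²)*4 = 4*(4 + H)²/(5 + H)²)
U = -342696/7 (U = -7 + (-172480 - 1*170167)/7 = -7 + (-172480 - 170167)/7 = -7 + (⅐)*(-342647) = -7 - 342647/7 = -342696/7 ≈ -48957.)
1/(C(498 - 1*40) + U) = 1/(4*(4 + (498 - 1*40))²/(5 + (498 - 1*40))² - 342696/7) = 1/(4*(4 + (498 - 40))²/(5 + (498 - 40))² - 342696/7) = 1/(4*(4 + 458)²/(5 + 458)² - 342696/7) = 1/(4*462²/463² - 342696/7) = 1/(4*213444*(1/214369) - 342696/7) = 1/(853776/214369 - 342696/7) = 1/(-73457422392/1500583) = -1500583/73457422392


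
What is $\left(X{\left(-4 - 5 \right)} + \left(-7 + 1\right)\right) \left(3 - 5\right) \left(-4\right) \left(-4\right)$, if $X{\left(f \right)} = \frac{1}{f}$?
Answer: $\frac{1760}{9} \approx 195.56$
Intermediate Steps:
$\left(X{\left(-4 - 5 \right)} + \left(-7 + 1\right)\right) \left(3 - 5\right) \left(-4\right) \left(-4\right) = \left(\frac{1}{-4 - 5} + \left(-7 + 1\right)\right) \left(3 - 5\right) \left(-4\right) \left(-4\right) = \left(\frac{1}{-9} - 6\right) \left(-2\right) \left(-4\right) \left(-4\right) = \left(- \frac{1}{9} - 6\right) 8 \left(-4\right) = \left(- \frac{55}{9}\right) \left(-32\right) = \frac{1760}{9}$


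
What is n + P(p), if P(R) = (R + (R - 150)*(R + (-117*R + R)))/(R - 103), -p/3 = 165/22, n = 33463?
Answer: 18583891/502 ≈ 37020.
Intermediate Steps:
p = -45/2 (p = -495/22 = -3*15/2 = -45/2 ≈ -22.500)
P(R) = (R - 115*R*(-150 + R))/(-103 + R) (P(R) = (R + (-150 + R)*(R - 116*R))/(-103 + R) = (R + (-150 + R)*(-115*R))/(-103 + R) = (R - 115*R*(-150 + R))/(-103 + R))
n + P(p) = 33463 - 45*(17251 - 115*(-45/2))/(2*(-103 - 45/2)) = 33463 - 45*(17251 + 5175/2)/(2*(-251/2)) = 33463 - 45/2*(-2/251)*39677/2 = 33463 + 1785465/502 = 18583891/502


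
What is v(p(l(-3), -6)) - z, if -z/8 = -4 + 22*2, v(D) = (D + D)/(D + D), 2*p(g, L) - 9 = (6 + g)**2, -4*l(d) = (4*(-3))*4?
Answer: 321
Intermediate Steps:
l(d) = 12 (l(d) = -4*(-3)*4/4 = -(-3)*4 = -1/4*(-48) = 12)
p(g, L) = 9/2 + (6 + g)**2/2
v(D) = 1 (v(D) = (2*D)/((2*D)) = (2*D)*(1/(2*D)) = 1)
z = -320 (z = -8*(-4 + 22*2) = -8*(-4 + 44) = -8*40 = -320)
v(p(l(-3), -6)) - z = 1 - 1*(-320) = 1 + 320 = 321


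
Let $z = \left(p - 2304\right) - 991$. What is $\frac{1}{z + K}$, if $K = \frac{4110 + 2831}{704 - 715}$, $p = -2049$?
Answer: $- \frac{1}{5975} \approx -0.00016736$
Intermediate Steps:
$K = -631$ ($K = \frac{6941}{-11} = 6941 \left(- \frac{1}{11}\right) = -631$)
$z = -5344$ ($z = \left(-2049 - 2304\right) - 991 = -4353 - 991 = -5344$)
$\frac{1}{z + K} = \frac{1}{-5344 - 631} = \frac{1}{-5975} = - \frac{1}{5975}$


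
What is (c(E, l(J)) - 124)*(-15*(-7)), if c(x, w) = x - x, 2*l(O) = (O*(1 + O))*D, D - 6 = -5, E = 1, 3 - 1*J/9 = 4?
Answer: -13020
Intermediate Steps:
J = -9 (J = 27 - 9*4 = 27 - 36 = -9)
D = 1 (D = 6 - 5 = 1)
l(O) = O*(1 + O)/2 (l(O) = ((O*(1 + O))*1)/2 = (O*(1 + O))/2 = O*(1 + O)/2)
c(x, w) = 0
(c(E, l(J)) - 124)*(-15*(-7)) = (0 - 124)*(-15*(-7)) = -124*105 = -13020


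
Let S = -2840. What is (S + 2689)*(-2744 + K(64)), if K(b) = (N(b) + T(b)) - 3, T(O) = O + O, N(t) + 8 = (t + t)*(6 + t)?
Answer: -956283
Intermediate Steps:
N(t) = -8 + 2*t*(6 + t) (N(t) = -8 + (t + t)*(6 + t) = -8 + (2*t)*(6 + t) = -8 + 2*t*(6 + t))
T(O) = 2*O
K(b) = -11 + 2*b² + 14*b (K(b) = ((-8 + 2*b² + 12*b) + 2*b) - 3 = (-8 + 2*b² + 14*b) - 3 = -11 + 2*b² + 14*b)
(S + 2689)*(-2744 + K(64)) = (-2840 + 2689)*(-2744 + (-11 + 2*64² + 14*64)) = -151*(-2744 + (-11 + 2*4096 + 896)) = -151*(-2744 + (-11 + 8192 + 896)) = -151*(-2744 + 9077) = -151*6333 = -956283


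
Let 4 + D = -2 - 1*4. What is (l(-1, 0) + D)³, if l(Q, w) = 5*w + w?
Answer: -1000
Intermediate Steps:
l(Q, w) = 6*w
D = -10 (D = -4 + (-2 - 1*4) = -4 + (-2 - 4) = -4 - 6 = -10)
(l(-1, 0) + D)³ = (6*0 - 10)³ = (0 - 10)³ = (-10)³ = -1000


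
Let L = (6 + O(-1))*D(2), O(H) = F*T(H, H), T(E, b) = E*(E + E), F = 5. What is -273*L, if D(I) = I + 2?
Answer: -17472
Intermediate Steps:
T(E, b) = 2*E² (T(E, b) = E*(2*E) = 2*E²)
D(I) = 2 + I
O(H) = 10*H² (O(H) = 5*(2*H²) = 10*H²)
L = 64 (L = (6 + 10*(-1)²)*(2 + 2) = (6 + 10*1)*4 = (6 + 10)*4 = 16*4 = 64)
-273*L = -273*64 = -17472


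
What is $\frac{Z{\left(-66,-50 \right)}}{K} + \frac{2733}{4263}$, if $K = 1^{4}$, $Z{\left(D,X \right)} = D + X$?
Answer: $- \frac{163925}{1421} \approx -115.36$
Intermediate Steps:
$K = 1$
$\frac{Z{\left(-66,-50 \right)}}{K} + \frac{2733}{4263} = \frac{-66 - 50}{1} + \frac{2733}{4263} = \left(-116\right) 1 + 2733 \cdot \frac{1}{4263} = -116 + \frac{911}{1421} = - \frac{163925}{1421}$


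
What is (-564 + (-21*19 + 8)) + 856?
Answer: -99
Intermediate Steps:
(-564 + (-21*19 + 8)) + 856 = (-564 + (-399 + 8)) + 856 = (-564 - 391) + 856 = -955 + 856 = -99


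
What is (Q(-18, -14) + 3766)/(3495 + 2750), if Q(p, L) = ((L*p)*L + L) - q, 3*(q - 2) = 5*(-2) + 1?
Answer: 45/1249 ≈ 0.036029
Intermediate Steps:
q = -1 (q = 2 + (5*(-2) + 1)/3 = 2 + (-10 + 1)/3 = 2 + (1/3)*(-9) = 2 - 3 = -1)
Q(p, L) = 1 + L + p*L**2 (Q(p, L) = ((L*p)*L + L) - 1*(-1) = (p*L**2 + L) + 1 = (L + p*L**2) + 1 = 1 + L + p*L**2)
(Q(-18, -14) + 3766)/(3495 + 2750) = ((1 - 14 - 18*(-14)**2) + 3766)/(3495 + 2750) = ((1 - 14 - 18*196) + 3766)/6245 = ((1 - 14 - 3528) + 3766)*(1/6245) = (-3541 + 3766)*(1/6245) = 225*(1/6245) = 45/1249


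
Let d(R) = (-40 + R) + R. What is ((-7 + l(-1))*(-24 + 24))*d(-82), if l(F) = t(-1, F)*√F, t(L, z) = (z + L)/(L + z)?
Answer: 0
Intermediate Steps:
t(L, z) = 1 (t(L, z) = (L + z)/(L + z) = 1)
l(F) = √F (l(F) = 1*√F = √F)
d(R) = -40 + 2*R
((-7 + l(-1))*(-24 + 24))*d(-82) = ((-7 + √(-1))*(-24 + 24))*(-40 + 2*(-82)) = ((-7 + I)*0)*(-40 - 164) = 0*(-204) = 0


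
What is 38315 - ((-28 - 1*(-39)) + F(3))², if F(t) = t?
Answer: 38119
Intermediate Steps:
38315 - ((-28 - 1*(-39)) + F(3))² = 38315 - ((-28 - 1*(-39)) + 3)² = 38315 - ((-28 + 39) + 3)² = 38315 - (11 + 3)² = 38315 - 1*14² = 38315 - 1*196 = 38315 - 196 = 38119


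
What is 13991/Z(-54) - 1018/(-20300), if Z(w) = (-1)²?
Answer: 142009159/10150 ≈ 13991.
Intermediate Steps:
Z(w) = 1
13991/Z(-54) - 1018/(-20300) = 13991/1 - 1018/(-20300) = 13991*1 - 1018*(-1/20300) = 13991 + 509/10150 = 142009159/10150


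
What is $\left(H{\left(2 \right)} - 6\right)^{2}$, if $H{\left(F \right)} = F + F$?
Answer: $4$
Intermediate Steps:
$H{\left(F \right)} = 2 F$
$\left(H{\left(2 \right)} - 6\right)^{2} = \left(2 \cdot 2 - 6\right)^{2} = \left(4 - 6\right)^{2} = \left(-2\right)^{2} = 4$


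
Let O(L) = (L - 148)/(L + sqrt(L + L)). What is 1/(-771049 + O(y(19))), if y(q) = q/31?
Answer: -314930111/242793068951189 + 4569*sqrt(1178)/485586137902378 ≈ -1.2968e-6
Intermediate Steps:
y(q) = q/31 (y(q) = q*(1/31) = q/31)
O(L) = (-148 + L)/(L + sqrt(2)*sqrt(L)) (O(L) = (-148 + L)/(L + sqrt(2*L)) = (-148 + L)/(L + sqrt(2)*sqrt(L)))
1/(-771049 + O(y(19))) = 1/(-771049 + (-148 + (1/31)*19)/((1/31)*19 + sqrt(2)*sqrt((1/31)*19))) = 1/(-771049 + (-148 + 19/31)/(19/31 + sqrt(2)*sqrt(19/31))) = 1/(-771049 - 4569/31/(19/31 + sqrt(2)*(sqrt(589)/31))) = 1/(-771049 - 4569/31/(19/31 + sqrt(1178)/31)) = 1/(-771049 - 4569/(31*(19/31 + sqrt(1178)/31)))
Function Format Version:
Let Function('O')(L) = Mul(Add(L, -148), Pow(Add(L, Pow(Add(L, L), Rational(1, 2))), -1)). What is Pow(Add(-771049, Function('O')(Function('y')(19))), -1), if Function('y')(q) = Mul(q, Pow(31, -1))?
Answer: Add(Rational(-314930111, 242793068951189), Mul(Rational(4569, 485586137902378), Pow(1178, Rational(1, 2)))) ≈ -1.2968e-6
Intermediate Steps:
Function('y')(q) = Mul(Rational(1, 31), q) (Function('y')(q) = Mul(q, Rational(1, 31)) = Mul(Rational(1, 31), q))
Function('O')(L) = Mul(Pow(Add(L, Mul(Pow(2, Rational(1, 2)), Pow(L, Rational(1, 2)))), -1), Add(-148, L)) (Function('O')(L) = Mul(Add(-148, L), Pow(Add(L, Pow(Mul(2, L), Rational(1, 2))), -1)) = Mul(Add(-148, L), Pow(Add(L, Mul(Pow(2, Rational(1, 2)), Pow(L, Rational(1, 2)))), -1)) = Mul(Pow(Add(L, Mul(Pow(2, Rational(1, 2)), Pow(L, Rational(1, 2)))), -1), Add(-148, L)))
Pow(Add(-771049, Function('O')(Function('y')(19))), -1) = Pow(Add(-771049, Mul(Pow(Add(Mul(Rational(1, 31), 19), Mul(Pow(2, Rational(1, 2)), Pow(Mul(Rational(1, 31), 19), Rational(1, 2)))), -1), Add(-148, Mul(Rational(1, 31), 19)))), -1) = Pow(Add(-771049, Mul(Pow(Add(Rational(19, 31), Mul(Pow(2, Rational(1, 2)), Pow(Rational(19, 31), Rational(1, 2)))), -1), Add(-148, Rational(19, 31)))), -1) = Pow(Add(-771049, Mul(Pow(Add(Rational(19, 31), Mul(Pow(2, Rational(1, 2)), Mul(Rational(1, 31), Pow(589, Rational(1, 2))))), -1), Rational(-4569, 31))), -1) = Pow(Add(-771049, Mul(Pow(Add(Rational(19, 31), Mul(Rational(1, 31), Pow(1178, Rational(1, 2)))), -1), Rational(-4569, 31))), -1) = Pow(Add(-771049, Mul(Rational(-4569, 31), Pow(Add(Rational(19, 31), Mul(Rational(1, 31), Pow(1178, Rational(1, 2)))), -1))), -1)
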